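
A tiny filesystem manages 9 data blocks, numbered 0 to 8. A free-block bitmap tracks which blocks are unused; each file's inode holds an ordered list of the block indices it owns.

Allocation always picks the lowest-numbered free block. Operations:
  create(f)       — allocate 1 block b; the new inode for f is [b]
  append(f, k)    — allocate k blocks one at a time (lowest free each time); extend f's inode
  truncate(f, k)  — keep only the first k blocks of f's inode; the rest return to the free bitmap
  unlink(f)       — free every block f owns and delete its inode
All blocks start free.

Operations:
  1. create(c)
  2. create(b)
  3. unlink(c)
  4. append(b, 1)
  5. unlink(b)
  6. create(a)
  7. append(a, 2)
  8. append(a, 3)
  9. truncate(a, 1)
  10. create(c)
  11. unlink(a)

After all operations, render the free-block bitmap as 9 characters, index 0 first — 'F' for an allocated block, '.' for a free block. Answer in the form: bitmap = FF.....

bitmap = .F.......

[1] create(c) — c=0 (map F........)
[2] create(b) — b=1 c=0 (map FF.......)
[3] unlink(c) — b=1 (map .F.......)
[4] append(b, 1) — b=1,0 (map FF.......)
[5] unlink(b) —  (map .........)
[6] create(a) — a=0 (map F........)
[7] append(a, 2) — a=0,1,2 (map FFF......)
[8] append(a, 3) — a=0,1,2,3,4,5 (map FFFFFF...)
[9] truncate(a, 1) — a=0 (map F........)
[10] create(c) — a=0 c=1 (map FF.......)
[11] unlink(a) — c=1 (map .F.......)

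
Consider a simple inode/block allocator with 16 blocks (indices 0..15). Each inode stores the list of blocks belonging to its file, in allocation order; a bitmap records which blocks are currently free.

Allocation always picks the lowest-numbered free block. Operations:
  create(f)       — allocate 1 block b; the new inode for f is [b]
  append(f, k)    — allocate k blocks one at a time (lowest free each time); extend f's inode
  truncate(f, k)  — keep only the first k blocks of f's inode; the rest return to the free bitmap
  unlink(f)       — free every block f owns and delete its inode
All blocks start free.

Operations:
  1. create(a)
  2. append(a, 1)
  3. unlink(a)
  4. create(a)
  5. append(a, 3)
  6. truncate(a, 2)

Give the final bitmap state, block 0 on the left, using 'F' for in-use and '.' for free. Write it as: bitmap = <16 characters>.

create(a): bitmap=F............... | a=[0]
append(a, 1): bitmap=FF.............. | a=[0, 1]
unlink(a): bitmap=................ | 
create(a): bitmap=F............... | a=[0]
append(a, 3): bitmap=FFFF............ | a=[0, 1, 2, 3]
truncate(a, 2): bitmap=FF.............. | a=[0, 1]

bitmap = FF..............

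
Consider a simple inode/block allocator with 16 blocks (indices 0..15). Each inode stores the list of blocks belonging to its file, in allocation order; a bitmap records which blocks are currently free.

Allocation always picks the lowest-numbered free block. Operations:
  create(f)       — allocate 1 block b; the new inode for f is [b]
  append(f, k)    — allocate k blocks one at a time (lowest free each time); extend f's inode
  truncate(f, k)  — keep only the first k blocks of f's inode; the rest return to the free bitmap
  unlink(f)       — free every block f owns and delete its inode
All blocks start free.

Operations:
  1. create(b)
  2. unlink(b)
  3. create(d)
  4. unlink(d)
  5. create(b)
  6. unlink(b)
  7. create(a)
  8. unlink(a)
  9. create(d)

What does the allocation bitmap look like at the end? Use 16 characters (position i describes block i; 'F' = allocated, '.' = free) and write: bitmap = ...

create(b): bitmap=F............... | b=[0]
unlink(b): bitmap=................ | 
create(d): bitmap=F............... | d=[0]
unlink(d): bitmap=................ | 
create(b): bitmap=F............... | b=[0]
unlink(b): bitmap=................ | 
create(a): bitmap=F............... | a=[0]
unlink(a): bitmap=................ | 
create(d): bitmap=F............... | d=[0]

bitmap = F...............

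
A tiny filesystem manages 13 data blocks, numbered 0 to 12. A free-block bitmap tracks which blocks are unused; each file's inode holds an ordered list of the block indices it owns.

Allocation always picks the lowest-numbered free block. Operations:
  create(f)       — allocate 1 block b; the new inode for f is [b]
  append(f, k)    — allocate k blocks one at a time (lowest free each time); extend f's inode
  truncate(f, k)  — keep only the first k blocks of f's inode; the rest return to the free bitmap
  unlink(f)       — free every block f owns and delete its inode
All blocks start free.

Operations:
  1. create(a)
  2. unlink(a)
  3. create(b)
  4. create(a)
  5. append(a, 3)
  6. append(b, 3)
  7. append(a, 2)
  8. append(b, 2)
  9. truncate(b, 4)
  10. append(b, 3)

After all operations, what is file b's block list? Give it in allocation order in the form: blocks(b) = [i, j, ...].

blocks(b) = [0, 5, 6, 7, 10, 11, 12]

[1] create(a) — a=0 (map F............)
[2] unlink(a) —  (map .............)
[3] create(b) — b=0 (map F............)
[4] create(a) — a=1 b=0 (map FF...........)
[5] append(a, 3) — a=1,2,3,4 b=0 (map FFFFF........)
[6] append(b, 3) — a=1,2,3,4 b=0,5,6,7 (map FFFFFFFF.....)
[7] append(a, 2) — a=1,2,3,4,8,9 b=0,5,6,7 (map FFFFFFFFFF...)
[8] append(b, 2) — a=1,2,3,4,8,9 b=0,5,6,7,10,11 (map FFFFFFFFFFFF.)
[9] truncate(b, 4) — a=1,2,3,4,8,9 b=0,5,6,7 (map FFFFFFFFFF...)
[10] append(b, 3) — a=1,2,3,4,8,9 b=0,5,6,7,10,11,12 (map FFFFFFFFFFFFF)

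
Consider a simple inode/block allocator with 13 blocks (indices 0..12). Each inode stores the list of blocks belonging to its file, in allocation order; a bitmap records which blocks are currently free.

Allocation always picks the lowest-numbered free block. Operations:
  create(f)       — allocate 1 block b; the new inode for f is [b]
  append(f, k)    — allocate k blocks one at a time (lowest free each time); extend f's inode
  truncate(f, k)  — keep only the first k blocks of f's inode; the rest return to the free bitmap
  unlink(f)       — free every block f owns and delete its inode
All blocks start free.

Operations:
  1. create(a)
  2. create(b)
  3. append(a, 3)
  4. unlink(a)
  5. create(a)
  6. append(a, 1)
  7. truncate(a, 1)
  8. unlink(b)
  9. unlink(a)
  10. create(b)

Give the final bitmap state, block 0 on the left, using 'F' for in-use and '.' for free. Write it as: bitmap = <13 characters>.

after create(a) → a:[0]  free=[F............]
after create(b) → a:[0], b:[1]  free=[FF...........]
after append(a, 3) → a:[0, 2, 3, 4], b:[1]  free=[FFFFF........]
after unlink(a) → b:[1]  free=[.F...........]
after create(a) → a:[0], b:[1]  free=[FF...........]
after append(a, 1) → a:[0, 2], b:[1]  free=[FFF..........]
after truncate(a, 1) → a:[0], b:[1]  free=[FF...........]
after unlink(b) → a:[0]  free=[F............]
after unlink(a) →   free=[.............]
after create(b) → b:[0]  free=[F............]

bitmap = F............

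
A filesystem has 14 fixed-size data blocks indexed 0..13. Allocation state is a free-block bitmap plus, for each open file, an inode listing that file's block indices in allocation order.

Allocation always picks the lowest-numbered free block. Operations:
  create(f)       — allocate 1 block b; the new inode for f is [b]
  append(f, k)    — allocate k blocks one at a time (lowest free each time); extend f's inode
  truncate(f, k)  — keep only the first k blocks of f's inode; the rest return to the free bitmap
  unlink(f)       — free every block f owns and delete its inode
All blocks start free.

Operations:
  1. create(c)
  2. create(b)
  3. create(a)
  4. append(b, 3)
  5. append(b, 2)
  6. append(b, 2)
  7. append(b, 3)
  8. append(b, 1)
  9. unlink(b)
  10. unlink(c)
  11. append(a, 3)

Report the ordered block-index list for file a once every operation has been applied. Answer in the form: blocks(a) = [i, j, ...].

blocks(a) = [2, 0, 1, 3]

after create(c) → c:[0]  free=[F.............]
after create(b) → b:[1], c:[0]  free=[FF............]
after create(a) → a:[2], b:[1], c:[0]  free=[FFF...........]
after append(b, 3) → a:[2], b:[1, 3, 4, 5], c:[0]  free=[FFFFFF........]
after append(b, 2) → a:[2], b:[1, 3, 4, 5, 6, 7], c:[0]  free=[FFFFFFFF......]
after append(b, 2) → a:[2], b:[1, 3, 4, 5, 6, 7, 8, 9], c:[0]  free=[FFFFFFFFFF....]
after append(b, 3) → a:[2], b:[1, 3, 4, 5, 6, 7, 8, 9, 10, 11, 12], c:[0]  free=[FFFFFFFFFFFFF.]
after append(b, 1) → a:[2], b:[1, 3, 4, 5, 6, 7, 8, 9, 10, 11, 12, 13], c:[0]  free=[FFFFFFFFFFFFFF]
after unlink(b) → a:[2], c:[0]  free=[F.F...........]
after unlink(c) → a:[2]  free=[..F...........]
after append(a, 3) → a:[2, 0, 1, 3]  free=[FFFF..........]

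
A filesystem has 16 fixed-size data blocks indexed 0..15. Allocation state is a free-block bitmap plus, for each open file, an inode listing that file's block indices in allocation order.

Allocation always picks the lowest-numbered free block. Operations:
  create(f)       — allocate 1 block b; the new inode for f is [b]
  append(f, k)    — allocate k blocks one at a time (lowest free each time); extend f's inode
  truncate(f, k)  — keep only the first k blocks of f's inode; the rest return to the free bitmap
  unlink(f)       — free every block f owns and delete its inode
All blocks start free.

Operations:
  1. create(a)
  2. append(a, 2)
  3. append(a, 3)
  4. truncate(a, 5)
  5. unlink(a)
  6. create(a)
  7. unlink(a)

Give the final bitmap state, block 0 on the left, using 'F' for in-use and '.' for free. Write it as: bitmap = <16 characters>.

after create(a) → a:[0]  free=[F...............]
after append(a, 2) → a:[0, 1, 2]  free=[FFF.............]
after append(a, 3) → a:[0, 1, 2, 3, 4, 5]  free=[FFFFFF..........]
after truncate(a, 5) → a:[0, 1, 2, 3, 4]  free=[FFFFF...........]
after unlink(a) →   free=[................]
after create(a) → a:[0]  free=[F...............]
after unlink(a) →   free=[................]

bitmap = ................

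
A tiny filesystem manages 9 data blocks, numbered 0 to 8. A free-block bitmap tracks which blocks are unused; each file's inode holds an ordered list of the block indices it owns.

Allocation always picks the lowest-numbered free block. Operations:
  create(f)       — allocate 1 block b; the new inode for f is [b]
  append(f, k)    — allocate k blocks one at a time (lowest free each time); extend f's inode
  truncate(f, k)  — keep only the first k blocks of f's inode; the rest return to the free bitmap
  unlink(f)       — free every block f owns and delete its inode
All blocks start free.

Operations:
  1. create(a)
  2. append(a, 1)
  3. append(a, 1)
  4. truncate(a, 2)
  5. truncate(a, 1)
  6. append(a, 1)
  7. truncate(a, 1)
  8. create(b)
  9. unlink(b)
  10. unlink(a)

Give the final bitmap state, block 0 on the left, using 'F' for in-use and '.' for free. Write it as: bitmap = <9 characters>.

[1] create(a) — a=0 (map F........)
[2] append(a, 1) — a=0,1 (map FF.......)
[3] append(a, 1) — a=0,1,2 (map FFF......)
[4] truncate(a, 2) — a=0,1 (map FF.......)
[5] truncate(a, 1) — a=0 (map F........)
[6] append(a, 1) — a=0,1 (map FF.......)
[7] truncate(a, 1) — a=0 (map F........)
[8] create(b) — a=0 b=1 (map FF.......)
[9] unlink(b) — a=0 (map F........)
[10] unlink(a) —  (map .........)

bitmap = .........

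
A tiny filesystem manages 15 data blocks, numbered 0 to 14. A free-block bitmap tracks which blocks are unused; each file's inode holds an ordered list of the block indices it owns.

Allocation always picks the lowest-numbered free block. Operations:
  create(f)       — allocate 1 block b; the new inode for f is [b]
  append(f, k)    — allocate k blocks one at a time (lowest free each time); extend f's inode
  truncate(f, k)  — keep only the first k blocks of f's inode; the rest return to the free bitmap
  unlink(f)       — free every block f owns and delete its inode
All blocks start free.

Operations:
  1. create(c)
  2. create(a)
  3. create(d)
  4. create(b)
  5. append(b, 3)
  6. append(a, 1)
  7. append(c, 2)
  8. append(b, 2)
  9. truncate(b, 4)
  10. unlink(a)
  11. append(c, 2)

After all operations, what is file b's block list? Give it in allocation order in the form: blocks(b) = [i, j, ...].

blocks(b) = [3, 4, 5, 6]

create(c): bitmap=F.............. | c=[0]
create(a): bitmap=FF............. | a=[1] c=[0]
create(d): bitmap=FFF............ | a=[1] c=[0] d=[2]
create(b): bitmap=FFFF........... | a=[1] b=[3] c=[0] d=[2]
append(b, 3): bitmap=FFFFFFF........ | a=[1] b=[3, 4, 5, 6] c=[0] d=[2]
append(a, 1): bitmap=FFFFFFFF....... | a=[1, 7] b=[3, 4, 5, 6] c=[0] d=[2]
append(c, 2): bitmap=FFFFFFFFFF..... | a=[1, 7] b=[3, 4, 5, 6] c=[0, 8, 9] d=[2]
append(b, 2): bitmap=FFFFFFFFFFFF... | a=[1, 7] b=[3, 4, 5, 6, 10, 11] c=[0, 8, 9] d=[2]
truncate(b, 4): bitmap=FFFFFFFFFF..... | a=[1, 7] b=[3, 4, 5, 6] c=[0, 8, 9] d=[2]
unlink(a): bitmap=F.FFFFF.FF..... | b=[3, 4, 5, 6] c=[0, 8, 9] d=[2]
append(c, 2): bitmap=FFFFFFFFFF..... | b=[3, 4, 5, 6] c=[0, 8, 9, 1, 7] d=[2]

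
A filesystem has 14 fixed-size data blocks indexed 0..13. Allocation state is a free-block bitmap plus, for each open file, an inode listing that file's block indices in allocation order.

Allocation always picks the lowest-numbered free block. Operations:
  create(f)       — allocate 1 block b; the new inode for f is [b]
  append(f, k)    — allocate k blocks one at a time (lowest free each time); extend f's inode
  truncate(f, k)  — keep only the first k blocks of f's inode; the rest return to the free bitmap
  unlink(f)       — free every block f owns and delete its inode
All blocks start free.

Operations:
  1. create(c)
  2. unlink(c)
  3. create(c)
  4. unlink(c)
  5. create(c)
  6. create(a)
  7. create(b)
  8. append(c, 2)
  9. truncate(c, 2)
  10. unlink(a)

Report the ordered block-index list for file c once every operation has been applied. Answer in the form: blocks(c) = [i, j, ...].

blocks(c) = [0, 3]

  1. create(c)  ⇒  F.............  {c→[0]}
  2. unlink(c)  ⇒  ..............  {}
  3. create(c)  ⇒  F.............  {c→[0]}
  4. unlink(c)  ⇒  ..............  {}
  5. create(c)  ⇒  F.............  {c→[0]}
  6. create(a)  ⇒  FF............  {a→[1]; c→[0]}
  7. create(b)  ⇒  FFF...........  {a→[1]; b→[2]; c→[0]}
  8. append(c, 2)  ⇒  FFFFF.........  {a→[1]; b→[2]; c→[0, 3, 4]}
  9. truncate(c, 2)  ⇒  FFFF..........  {a→[1]; b→[2]; c→[0, 3]}
  10. unlink(a)  ⇒  F.FF..........  {b→[2]; c→[0, 3]}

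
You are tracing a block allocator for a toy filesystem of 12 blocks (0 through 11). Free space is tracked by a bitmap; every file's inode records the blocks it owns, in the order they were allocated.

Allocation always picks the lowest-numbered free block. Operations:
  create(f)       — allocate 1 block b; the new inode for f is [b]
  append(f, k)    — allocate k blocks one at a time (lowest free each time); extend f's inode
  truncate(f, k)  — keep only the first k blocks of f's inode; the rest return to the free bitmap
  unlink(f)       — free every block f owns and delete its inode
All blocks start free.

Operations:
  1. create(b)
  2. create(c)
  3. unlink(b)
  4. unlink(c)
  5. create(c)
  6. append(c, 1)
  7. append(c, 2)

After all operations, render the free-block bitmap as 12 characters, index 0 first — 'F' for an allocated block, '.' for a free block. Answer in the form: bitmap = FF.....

after create(b) → b:[0]  free=[F...........]
after create(c) → b:[0], c:[1]  free=[FF..........]
after unlink(b) → c:[1]  free=[.F..........]
after unlink(c) →   free=[............]
after create(c) → c:[0]  free=[F...........]
after append(c, 1) → c:[0, 1]  free=[FF..........]
after append(c, 2) → c:[0, 1, 2, 3]  free=[FFFF........]

bitmap = FFFF........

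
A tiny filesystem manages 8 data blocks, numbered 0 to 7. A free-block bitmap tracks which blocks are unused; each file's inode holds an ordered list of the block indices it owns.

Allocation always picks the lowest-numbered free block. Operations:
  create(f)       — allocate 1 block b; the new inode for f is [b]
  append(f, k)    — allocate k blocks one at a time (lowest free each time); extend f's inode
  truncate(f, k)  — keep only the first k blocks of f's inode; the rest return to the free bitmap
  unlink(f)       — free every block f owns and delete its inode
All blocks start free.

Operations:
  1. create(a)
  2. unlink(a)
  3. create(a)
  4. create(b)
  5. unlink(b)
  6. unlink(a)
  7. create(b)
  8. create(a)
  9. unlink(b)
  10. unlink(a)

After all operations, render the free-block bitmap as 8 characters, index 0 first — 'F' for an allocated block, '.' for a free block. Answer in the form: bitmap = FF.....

bitmap = ........

create(a): bitmap=F....... | a=[0]
unlink(a): bitmap=........ | 
create(a): bitmap=F....... | a=[0]
create(b): bitmap=FF...... | a=[0] b=[1]
unlink(b): bitmap=F....... | a=[0]
unlink(a): bitmap=........ | 
create(b): bitmap=F....... | b=[0]
create(a): bitmap=FF...... | a=[1] b=[0]
unlink(b): bitmap=.F...... | a=[1]
unlink(a): bitmap=........ | 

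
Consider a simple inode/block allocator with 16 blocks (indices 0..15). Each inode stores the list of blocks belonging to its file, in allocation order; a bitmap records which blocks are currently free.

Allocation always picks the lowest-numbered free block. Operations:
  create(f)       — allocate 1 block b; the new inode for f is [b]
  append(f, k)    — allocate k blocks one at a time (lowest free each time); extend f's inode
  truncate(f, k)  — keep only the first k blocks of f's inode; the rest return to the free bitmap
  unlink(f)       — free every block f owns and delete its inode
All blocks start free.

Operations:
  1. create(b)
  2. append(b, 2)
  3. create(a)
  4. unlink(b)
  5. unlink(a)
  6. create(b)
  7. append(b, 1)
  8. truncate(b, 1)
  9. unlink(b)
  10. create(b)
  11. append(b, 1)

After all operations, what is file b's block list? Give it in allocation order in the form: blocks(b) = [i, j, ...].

blocks(b) = [0, 1]

[1] create(b) — b=0 (map F...............)
[2] append(b, 2) — b=0,1,2 (map FFF.............)
[3] create(a) — a=3 b=0,1,2 (map FFFF............)
[4] unlink(b) — a=3 (map ...F............)
[5] unlink(a) —  (map ................)
[6] create(b) — b=0 (map F...............)
[7] append(b, 1) — b=0,1 (map FF..............)
[8] truncate(b, 1) — b=0 (map F...............)
[9] unlink(b) —  (map ................)
[10] create(b) — b=0 (map F...............)
[11] append(b, 1) — b=0,1 (map FF..............)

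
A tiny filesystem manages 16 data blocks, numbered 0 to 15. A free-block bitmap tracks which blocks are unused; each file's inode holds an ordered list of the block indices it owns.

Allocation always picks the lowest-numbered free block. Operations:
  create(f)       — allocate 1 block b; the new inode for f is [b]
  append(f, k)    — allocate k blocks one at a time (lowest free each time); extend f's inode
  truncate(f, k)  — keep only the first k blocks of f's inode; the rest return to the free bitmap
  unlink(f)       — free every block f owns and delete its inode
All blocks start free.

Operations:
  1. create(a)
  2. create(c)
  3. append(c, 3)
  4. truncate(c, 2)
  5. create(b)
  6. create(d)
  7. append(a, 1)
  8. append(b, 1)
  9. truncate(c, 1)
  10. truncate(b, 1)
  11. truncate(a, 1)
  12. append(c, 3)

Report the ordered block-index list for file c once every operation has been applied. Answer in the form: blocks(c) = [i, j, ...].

after create(a) → a:[0]  free=[F...............]
after create(c) → a:[0], c:[1]  free=[FF..............]
after append(c, 3) → a:[0], c:[1, 2, 3, 4]  free=[FFFFF...........]
after truncate(c, 2) → a:[0], c:[1, 2]  free=[FFF.............]
after create(b) → a:[0], b:[3], c:[1, 2]  free=[FFFF............]
after create(d) → a:[0], b:[3], c:[1, 2], d:[4]  free=[FFFFF...........]
after append(a, 1) → a:[0, 5], b:[3], c:[1, 2], d:[4]  free=[FFFFFF..........]
after append(b, 1) → a:[0, 5], b:[3, 6], c:[1, 2], d:[4]  free=[FFFFFFF.........]
after truncate(c, 1) → a:[0, 5], b:[3, 6], c:[1], d:[4]  free=[FF.FFFF.........]
after truncate(b, 1) → a:[0, 5], b:[3], c:[1], d:[4]  free=[FF.FFF..........]
after truncate(a, 1) → a:[0], b:[3], c:[1], d:[4]  free=[FF.FF...........]
after append(c, 3) → a:[0], b:[3], c:[1, 2, 5, 6], d:[4]  free=[FFFFFFF.........]

blocks(c) = [1, 2, 5, 6]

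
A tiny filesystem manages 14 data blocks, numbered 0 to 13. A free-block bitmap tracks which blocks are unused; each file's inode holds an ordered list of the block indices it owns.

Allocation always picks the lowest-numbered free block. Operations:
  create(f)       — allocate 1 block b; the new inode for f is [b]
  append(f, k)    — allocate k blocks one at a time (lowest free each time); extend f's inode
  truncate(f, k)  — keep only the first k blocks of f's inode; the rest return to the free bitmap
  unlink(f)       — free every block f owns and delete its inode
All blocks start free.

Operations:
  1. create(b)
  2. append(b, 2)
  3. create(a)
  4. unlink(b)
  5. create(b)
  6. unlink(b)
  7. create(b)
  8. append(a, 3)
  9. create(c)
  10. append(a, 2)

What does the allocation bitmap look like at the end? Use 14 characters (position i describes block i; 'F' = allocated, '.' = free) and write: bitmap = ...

bitmap = FFFFFFFF......

after create(b) → b:[0]  free=[F.............]
after append(b, 2) → b:[0, 1, 2]  free=[FFF...........]
after create(a) → a:[3], b:[0, 1, 2]  free=[FFFF..........]
after unlink(b) → a:[3]  free=[...F..........]
after create(b) → a:[3], b:[0]  free=[F..F..........]
after unlink(b) → a:[3]  free=[...F..........]
after create(b) → a:[3], b:[0]  free=[F..F..........]
after append(a, 3) → a:[3, 1, 2, 4], b:[0]  free=[FFFFF.........]
after create(c) → a:[3, 1, 2, 4], b:[0], c:[5]  free=[FFFFFF........]
after append(a, 2) → a:[3, 1, 2, 4, 6, 7], b:[0], c:[5]  free=[FFFFFFFF......]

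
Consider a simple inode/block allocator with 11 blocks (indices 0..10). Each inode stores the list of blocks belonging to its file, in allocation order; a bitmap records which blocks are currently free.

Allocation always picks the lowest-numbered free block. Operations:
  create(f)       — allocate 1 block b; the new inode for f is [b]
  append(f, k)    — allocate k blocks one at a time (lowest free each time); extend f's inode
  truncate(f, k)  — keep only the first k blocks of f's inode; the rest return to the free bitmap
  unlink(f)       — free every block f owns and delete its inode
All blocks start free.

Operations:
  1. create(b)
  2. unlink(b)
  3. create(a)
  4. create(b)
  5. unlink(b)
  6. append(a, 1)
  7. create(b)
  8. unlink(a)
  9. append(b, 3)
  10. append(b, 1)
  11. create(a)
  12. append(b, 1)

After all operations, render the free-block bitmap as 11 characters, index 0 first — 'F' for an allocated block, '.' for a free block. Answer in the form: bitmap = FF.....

after create(b) → b:[0]  free=[F..........]
after unlink(b) →   free=[...........]
after create(a) → a:[0]  free=[F..........]
after create(b) → a:[0], b:[1]  free=[FF.........]
after unlink(b) → a:[0]  free=[F..........]
after append(a, 1) → a:[0, 1]  free=[FF.........]
after create(b) → a:[0, 1], b:[2]  free=[FFF........]
after unlink(a) → b:[2]  free=[..F........]
after append(b, 3) → b:[2, 0, 1, 3]  free=[FFFF.......]
after append(b, 1) → b:[2, 0, 1, 3, 4]  free=[FFFFF......]
after create(a) → a:[5], b:[2, 0, 1, 3, 4]  free=[FFFFFF.....]
after append(b, 1) → a:[5], b:[2, 0, 1, 3, 4, 6]  free=[FFFFFFF....]

bitmap = FFFFFFF....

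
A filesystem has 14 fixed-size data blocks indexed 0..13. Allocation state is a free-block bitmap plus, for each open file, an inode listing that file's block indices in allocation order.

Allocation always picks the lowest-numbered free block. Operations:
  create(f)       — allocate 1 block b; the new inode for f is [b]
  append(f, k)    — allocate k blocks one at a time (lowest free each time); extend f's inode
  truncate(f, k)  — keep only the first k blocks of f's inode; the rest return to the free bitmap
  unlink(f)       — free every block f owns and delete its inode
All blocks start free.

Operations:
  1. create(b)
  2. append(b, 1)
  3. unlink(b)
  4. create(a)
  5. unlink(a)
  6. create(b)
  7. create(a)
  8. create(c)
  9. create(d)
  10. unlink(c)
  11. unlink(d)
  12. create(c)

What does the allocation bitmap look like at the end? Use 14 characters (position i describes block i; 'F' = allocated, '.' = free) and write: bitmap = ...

bitmap = FFF...........

create(b): bitmap=F............. | b=[0]
append(b, 1): bitmap=FF............ | b=[0, 1]
unlink(b): bitmap=.............. | 
create(a): bitmap=F............. | a=[0]
unlink(a): bitmap=.............. | 
create(b): bitmap=F............. | b=[0]
create(a): bitmap=FF............ | a=[1] b=[0]
create(c): bitmap=FFF........... | a=[1] b=[0] c=[2]
create(d): bitmap=FFFF.......... | a=[1] b=[0] c=[2] d=[3]
unlink(c): bitmap=FF.F.......... | a=[1] b=[0] d=[3]
unlink(d): bitmap=FF............ | a=[1] b=[0]
create(c): bitmap=FFF........... | a=[1] b=[0] c=[2]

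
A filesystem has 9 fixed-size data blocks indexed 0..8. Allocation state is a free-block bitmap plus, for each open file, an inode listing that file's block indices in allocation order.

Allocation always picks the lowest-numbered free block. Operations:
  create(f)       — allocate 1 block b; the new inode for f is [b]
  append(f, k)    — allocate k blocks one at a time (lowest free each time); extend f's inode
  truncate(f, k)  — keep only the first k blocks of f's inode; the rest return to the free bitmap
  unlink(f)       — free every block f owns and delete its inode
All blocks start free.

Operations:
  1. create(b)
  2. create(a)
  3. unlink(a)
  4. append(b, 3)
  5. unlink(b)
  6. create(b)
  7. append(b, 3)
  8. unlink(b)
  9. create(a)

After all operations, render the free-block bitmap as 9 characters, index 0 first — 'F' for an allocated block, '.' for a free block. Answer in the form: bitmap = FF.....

bitmap = F........

after create(b) → b:[0]  free=[F........]
after create(a) → a:[1], b:[0]  free=[FF.......]
after unlink(a) → b:[0]  free=[F........]
after append(b, 3) → b:[0, 1, 2, 3]  free=[FFFF.....]
after unlink(b) →   free=[.........]
after create(b) → b:[0]  free=[F........]
after append(b, 3) → b:[0, 1, 2, 3]  free=[FFFF.....]
after unlink(b) →   free=[.........]
after create(a) → a:[0]  free=[F........]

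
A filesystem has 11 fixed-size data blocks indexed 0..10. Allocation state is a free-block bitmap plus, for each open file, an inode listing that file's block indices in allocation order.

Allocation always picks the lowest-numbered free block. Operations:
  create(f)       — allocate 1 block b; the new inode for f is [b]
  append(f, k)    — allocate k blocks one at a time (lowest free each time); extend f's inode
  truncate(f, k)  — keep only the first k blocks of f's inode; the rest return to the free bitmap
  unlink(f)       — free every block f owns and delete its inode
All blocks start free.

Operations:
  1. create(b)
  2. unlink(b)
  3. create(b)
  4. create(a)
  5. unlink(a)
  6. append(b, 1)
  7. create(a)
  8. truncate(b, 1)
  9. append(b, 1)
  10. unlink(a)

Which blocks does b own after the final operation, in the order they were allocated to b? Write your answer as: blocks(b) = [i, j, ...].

blocks(b) = [0, 1]

  1. create(b)  ⇒  F..........  {b→[0]}
  2. unlink(b)  ⇒  ...........  {}
  3. create(b)  ⇒  F..........  {b→[0]}
  4. create(a)  ⇒  FF.........  {a→[1]; b→[0]}
  5. unlink(a)  ⇒  F..........  {b→[0]}
  6. append(b, 1)  ⇒  FF.........  {b→[0, 1]}
  7. create(a)  ⇒  FFF........  {a→[2]; b→[0, 1]}
  8. truncate(b, 1)  ⇒  F.F........  {a→[2]; b→[0]}
  9. append(b, 1)  ⇒  FFF........  {a→[2]; b→[0, 1]}
  10. unlink(a)  ⇒  FF.........  {b→[0, 1]}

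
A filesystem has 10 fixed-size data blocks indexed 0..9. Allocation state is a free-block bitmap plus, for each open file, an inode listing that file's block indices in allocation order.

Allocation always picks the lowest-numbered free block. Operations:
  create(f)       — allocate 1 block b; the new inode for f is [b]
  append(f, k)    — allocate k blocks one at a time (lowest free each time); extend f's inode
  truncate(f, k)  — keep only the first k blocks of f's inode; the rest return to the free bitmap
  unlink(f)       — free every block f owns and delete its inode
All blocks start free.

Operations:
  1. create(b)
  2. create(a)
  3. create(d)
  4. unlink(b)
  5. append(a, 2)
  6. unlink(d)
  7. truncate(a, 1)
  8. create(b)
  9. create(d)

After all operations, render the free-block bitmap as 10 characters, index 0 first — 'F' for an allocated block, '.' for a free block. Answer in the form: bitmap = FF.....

bitmap = FFF.......

after create(b) → b:[0]  free=[F.........]
after create(a) → a:[1], b:[0]  free=[FF........]
after create(d) → a:[1], b:[0], d:[2]  free=[FFF.......]
after unlink(b) → a:[1], d:[2]  free=[.FF.......]
after append(a, 2) → a:[1, 0, 3], d:[2]  free=[FFFF......]
after unlink(d) → a:[1, 0, 3]  free=[FF.F......]
after truncate(a, 1) → a:[1]  free=[.F........]
after create(b) → a:[1], b:[0]  free=[FF........]
after create(d) → a:[1], b:[0], d:[2]  free=[FFF.......]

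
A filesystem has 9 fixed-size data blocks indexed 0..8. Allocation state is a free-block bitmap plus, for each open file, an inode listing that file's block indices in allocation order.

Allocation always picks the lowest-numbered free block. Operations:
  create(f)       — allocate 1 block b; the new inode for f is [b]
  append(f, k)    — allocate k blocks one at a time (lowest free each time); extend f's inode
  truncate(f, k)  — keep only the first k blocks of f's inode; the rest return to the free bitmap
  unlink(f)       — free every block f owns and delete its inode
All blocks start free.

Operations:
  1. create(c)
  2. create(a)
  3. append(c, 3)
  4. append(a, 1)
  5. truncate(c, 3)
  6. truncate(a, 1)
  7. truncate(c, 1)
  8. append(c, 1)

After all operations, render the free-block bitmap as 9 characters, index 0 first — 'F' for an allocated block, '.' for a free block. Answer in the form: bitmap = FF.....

after create(c) → c:[0]  free=[F........]
after create(a) → a:[1], c:[0]  free=[FF.......]
after append(c, 3) → a:[1], c:[0, 2, 3, 4]  free=[FFFFF....]
after append(a, 1) → a:[1, 5], c:[0, 2, 3, 4]  free=[FFFFFF...]
after truncate(c, 3) → a:[1, 5], c:[0, 2, 3]  free=[FFFF.F...]
after truncate(a, 1) → a:[1], c:[0, 2, 3]  free=[FFFF.....]
after truncate(c, 1) → a:[1], c:[0]  free=[FF.......]
after append(c, 1) → a:[1], c:[0, 2]  free=[FFF......]

bitmap = FFF......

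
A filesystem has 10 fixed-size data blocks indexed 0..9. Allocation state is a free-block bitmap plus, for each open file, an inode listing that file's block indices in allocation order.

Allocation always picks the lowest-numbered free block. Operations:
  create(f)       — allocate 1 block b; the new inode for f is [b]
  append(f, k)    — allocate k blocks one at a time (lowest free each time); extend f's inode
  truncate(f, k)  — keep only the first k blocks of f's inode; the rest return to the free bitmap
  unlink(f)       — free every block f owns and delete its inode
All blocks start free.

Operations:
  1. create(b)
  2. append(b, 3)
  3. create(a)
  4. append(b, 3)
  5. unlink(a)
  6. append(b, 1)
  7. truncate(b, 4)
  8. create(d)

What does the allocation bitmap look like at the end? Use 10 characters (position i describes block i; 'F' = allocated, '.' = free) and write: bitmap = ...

  1. create(b)  ⇒  F.........  {b→[0]}
  2. append(b, 3)  ⇒  FFFF......  {b→[0, 1, 2, 3]}
  3. create(a)  ⇒  FFFFF.....  {a→[4]; b→[0, 1, 2, 3]}
  4. append(b, 3)  ⇒  FFFFFFFF..  {a→[4]; b→[0, 1, 2, 3, 5, 6, 7]}
  5. unlink(a)  ⇒  FFFF.FFF..  {b→[0, 1, 2, 3, 5, 6, 7]}
  6. append(b, 1)  ⇒  FFFFFFFF..  {b→[0, 1, 2, 3, 5, 6, 7, 4]}
  7. truncate(b, 4)  ⇒  FFFF......  {b→[0, 1, 2, 3]}
  8. create(d)  ⇒  FFFFF.....  {b→[0, 1, 2, 3]; d→[4]}

bitmap = FFFFF.....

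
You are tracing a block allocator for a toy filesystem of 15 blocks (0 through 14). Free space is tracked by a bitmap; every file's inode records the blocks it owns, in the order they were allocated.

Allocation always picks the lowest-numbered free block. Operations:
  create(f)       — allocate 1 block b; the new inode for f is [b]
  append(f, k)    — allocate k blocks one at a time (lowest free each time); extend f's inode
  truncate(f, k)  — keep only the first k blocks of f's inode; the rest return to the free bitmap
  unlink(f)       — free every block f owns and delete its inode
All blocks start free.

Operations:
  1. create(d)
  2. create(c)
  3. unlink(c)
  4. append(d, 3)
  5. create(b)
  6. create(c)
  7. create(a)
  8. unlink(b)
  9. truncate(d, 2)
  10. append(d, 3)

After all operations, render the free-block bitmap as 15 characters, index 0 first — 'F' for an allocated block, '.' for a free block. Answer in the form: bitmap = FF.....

bitmap = FFFFFFF........

create(d): bitmap=F.............. | d=[0]
create(c): bitmap=FF............. | c=[1] d=[0]
unlink(c): bitmap=F.............. | d=[0]
append(d, 3): bitmap=FFFF........... | d=[0, 1, 2, 3]
create(b): bitmap=FFFFF.......... | b=[4] d=[0, 1, 2, 3]
create(c): bitmap=FFFFFF......... | b=[4] c=[5] d=[0, 1, 2, 3]
create(a): bitmap=FFFFFFF........ | a=[6] b=[4] c=[5] d=[0, 1, 2, 3]
unlink(b): bitmap=FFFF.FF........ | a=[6] c=[5] d=[0, 1, 2, 3]
truncate(d, 2): bitmap=FF...FF........ | a=[6] c=[5] d=[0, 1]
append(d, 3): bitmap=FFFFFFF........ | a=[6] c=[5] d=[0, 1, 2, 3, 4]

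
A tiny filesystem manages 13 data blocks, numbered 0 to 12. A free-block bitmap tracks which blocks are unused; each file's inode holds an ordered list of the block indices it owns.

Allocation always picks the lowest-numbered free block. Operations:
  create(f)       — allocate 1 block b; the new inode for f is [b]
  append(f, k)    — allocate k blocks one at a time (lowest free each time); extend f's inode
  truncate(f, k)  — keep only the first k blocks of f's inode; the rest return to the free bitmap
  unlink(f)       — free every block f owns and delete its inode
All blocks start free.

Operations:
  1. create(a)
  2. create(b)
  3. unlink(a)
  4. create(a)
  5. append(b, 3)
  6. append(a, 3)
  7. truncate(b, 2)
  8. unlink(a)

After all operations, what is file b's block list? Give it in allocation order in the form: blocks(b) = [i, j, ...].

blocks(b) = [1, 2]

  1. create(a)  ⇒  F............  {a→[0]}
  2. create(b)  ⇒  FF...........  {a→[0]; b→[1]}
  3. unlink(a)  ⇒  .F...........  {b→[1]}
  4. create(a)  ⇒  FF...........  {a→[0]; b→[1]}
  5. append(b, 3)  ⇒  FFFFF........  {a→[0]; b→[1, 2, 3, 4]}
  6. append(a, 3)  ⇒  FFFFFFFF.....  {a→[0, 5, 6, 7]; b→[1, 2, 3, 4]}
  7. truncate(b, 2)  ⇒  FFF..FFF.....  {a→[0, 5, 6, 7]; b→[1, 2]}
  8. unlink(a)  ⇒  .FF..........  {b→[1, 2]}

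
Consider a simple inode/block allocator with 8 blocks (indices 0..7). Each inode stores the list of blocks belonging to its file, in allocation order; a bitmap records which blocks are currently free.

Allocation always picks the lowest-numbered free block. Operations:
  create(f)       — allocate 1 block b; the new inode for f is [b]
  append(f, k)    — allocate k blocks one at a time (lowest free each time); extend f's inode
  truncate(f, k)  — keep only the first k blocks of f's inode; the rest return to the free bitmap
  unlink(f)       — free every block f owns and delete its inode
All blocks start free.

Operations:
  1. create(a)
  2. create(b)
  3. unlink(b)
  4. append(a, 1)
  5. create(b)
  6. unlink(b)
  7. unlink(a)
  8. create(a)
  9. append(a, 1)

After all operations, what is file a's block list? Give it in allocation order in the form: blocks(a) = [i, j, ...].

[1] create(a) — a=0 (map F.......)
[2] create(b) — a=0 b=1 (map FF......)
[3] unlink(b) — a=0 (map F.......)
[4] append(a, 1) — a=0,1 (map FF......)
[5] create(b) — a=0,1 b=2 (map FFF.....)
[6] unlink(b) — a=0,1 (map FF......)
[7] unlink(a) —  (map ........)
[8] create(a) — a=0 (map F.......)
[9] append(a, 1) — a=0,1 (map FF......)

blocks(a) = [0, 1]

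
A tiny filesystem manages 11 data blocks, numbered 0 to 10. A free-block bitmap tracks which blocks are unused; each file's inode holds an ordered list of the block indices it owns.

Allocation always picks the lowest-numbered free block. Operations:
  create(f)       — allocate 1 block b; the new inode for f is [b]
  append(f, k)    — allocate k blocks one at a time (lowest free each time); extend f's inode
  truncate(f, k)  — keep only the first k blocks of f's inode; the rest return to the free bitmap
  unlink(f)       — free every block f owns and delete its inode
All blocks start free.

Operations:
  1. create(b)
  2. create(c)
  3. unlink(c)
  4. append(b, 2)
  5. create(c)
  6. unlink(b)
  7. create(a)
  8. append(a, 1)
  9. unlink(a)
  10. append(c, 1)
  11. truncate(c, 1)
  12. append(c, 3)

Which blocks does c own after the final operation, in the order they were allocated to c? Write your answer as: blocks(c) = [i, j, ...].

  1. create(b)  ⇒  F..........  {b→[0]}
  2. create(c)  ⇒  FF.........  {b→[0]; c→[1]}
  3. unlink(c)  ⇒  F..........  {b→[0]}
  4. append(b, 2)  ⇒  FFF........  {b→[0, 1, 2]}
  5. create(c)  ⇒  FFFF.......  {b→[0, 1, 2]; c→[3]}
  6. unlink(b)  ⇒  ...F.......  {c→[3]}
  7. create(a)  ⇒  F..F.......  {a→[0]; c→[3]}
  8. append(a, 1)  ⇒  FF.F.......  {a→[0, 1]; c→[3]}
  9. unlink(a)  ⇒  ...F.......  {c→[3]}
  10. append(c, 1)  ⇒  F..F.......  {c→[3, 0]}
  11. truncate(c, 1)  ⇒  ...F.......  {c→[3]}
  12. append(c, 3)  ⇒  FFFF.......  {c→[3, 0, 1, 2]}

blocks(c) = [3, 0, 1, 2]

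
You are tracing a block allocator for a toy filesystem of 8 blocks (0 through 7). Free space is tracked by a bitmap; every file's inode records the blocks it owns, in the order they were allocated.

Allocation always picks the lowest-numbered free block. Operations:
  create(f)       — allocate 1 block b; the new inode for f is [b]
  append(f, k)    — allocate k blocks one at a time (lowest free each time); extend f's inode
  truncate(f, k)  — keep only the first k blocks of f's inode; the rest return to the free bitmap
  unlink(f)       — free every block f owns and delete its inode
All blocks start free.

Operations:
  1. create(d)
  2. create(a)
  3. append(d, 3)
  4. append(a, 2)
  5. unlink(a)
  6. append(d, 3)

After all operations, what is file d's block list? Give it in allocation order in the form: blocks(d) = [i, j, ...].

after create(d) → d:[0]  free=[F.......]
after create(a) → a:[1], d:[0]  free=[FF......]
after append(d, 3) → a:[1], d:[0, 2, 3, 4]  free=[FFFFF...]
after append(a, 2) → a:[1, 5, 6], d:[0, 2, 3, 4]  free=[FFFFFFF.]
after unlink(a) → d:[0, 2, 3, 4]  free=[F.FFF...]
after append(d, 3) → d:[0, 2, 3, 4, 1, 5, 6]  free=[FFFFFFF.]

blocks(d) = [0, 2, 3, 4, 1, 5, 6]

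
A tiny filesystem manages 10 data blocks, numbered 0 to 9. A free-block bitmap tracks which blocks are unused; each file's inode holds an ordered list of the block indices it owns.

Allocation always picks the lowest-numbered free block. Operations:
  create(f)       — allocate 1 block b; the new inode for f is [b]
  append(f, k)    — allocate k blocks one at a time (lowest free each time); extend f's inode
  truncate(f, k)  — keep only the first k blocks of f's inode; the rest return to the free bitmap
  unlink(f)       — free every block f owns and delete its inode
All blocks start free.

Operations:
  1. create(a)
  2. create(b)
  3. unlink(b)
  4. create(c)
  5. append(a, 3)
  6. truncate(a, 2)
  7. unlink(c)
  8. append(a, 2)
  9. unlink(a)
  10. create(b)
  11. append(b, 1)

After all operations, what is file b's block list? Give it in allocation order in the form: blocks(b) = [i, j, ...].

blocks(b) = [0, 1]

[1] create(a) — a=0 (map F.........)
[2] create(b) — a=0 b=1 (map FF........)
[3] unlink(b) — a=0 (map F.........)
[4] create(c) — a=0 c=1 (map FF........)
[5] append(a, 3) — a=0,2,3,4 c=1 (map FFFFF.....)
[6] truncate(a, 2) — a=0,2 c=1 (map FFF.......)
[7] unlink(c) — a=0,2 (map F.F.......)
[8] append(a, 2) — a=0,2,1,3 (map FFFF......)
[9] unlink(a) —  (map ..........)
[10] create(b) — b=0 (map F.........)
[11] append(b, 1) — b=0,1 (map FF........)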